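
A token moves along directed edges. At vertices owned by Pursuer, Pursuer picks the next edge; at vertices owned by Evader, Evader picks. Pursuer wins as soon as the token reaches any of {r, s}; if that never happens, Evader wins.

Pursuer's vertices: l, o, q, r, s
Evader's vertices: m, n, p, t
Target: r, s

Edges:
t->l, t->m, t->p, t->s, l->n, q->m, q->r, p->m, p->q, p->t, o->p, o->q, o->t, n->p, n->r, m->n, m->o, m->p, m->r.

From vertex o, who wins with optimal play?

Pursuer

A0 = {r, s}
A1: add {q} — q (Pursuer) has q→r.
A2: add {o} — o (Pursuer) has o→q.
A3 = A2; e.g. l (Pursuer) has no edge into A2. Fixed point.
o ∈ A2, so Pursuer can force the target.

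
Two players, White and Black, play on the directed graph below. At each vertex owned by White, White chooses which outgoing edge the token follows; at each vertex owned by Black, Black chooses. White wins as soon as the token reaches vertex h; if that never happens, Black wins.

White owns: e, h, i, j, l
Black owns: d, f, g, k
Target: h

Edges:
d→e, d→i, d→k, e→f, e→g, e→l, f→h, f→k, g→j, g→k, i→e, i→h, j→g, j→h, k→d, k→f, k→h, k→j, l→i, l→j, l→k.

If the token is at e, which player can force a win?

A0 = {h}
A1: add {i, j} — i (White) has i→h; j (White) has j→h.
A2: add {l} — l (White) has l→i.
A3: add {e} — e (White) has e→l.
A4 = A3; e.g. d (Black) can still go to k. Fixed point.
e ∈ A3, so White can force the target.

White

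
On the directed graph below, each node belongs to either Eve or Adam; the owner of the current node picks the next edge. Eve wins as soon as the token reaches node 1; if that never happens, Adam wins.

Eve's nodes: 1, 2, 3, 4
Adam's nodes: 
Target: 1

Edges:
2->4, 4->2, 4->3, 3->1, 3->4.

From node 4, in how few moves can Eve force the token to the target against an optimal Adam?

2

A0 = {1}
A1: add {3} — 3 (Eve) has 3→1.
A2: add {4} — 4 (Eve) has 4→3.
4 enters the attractor at level 2, so Eve can force the target in 2 moves from there.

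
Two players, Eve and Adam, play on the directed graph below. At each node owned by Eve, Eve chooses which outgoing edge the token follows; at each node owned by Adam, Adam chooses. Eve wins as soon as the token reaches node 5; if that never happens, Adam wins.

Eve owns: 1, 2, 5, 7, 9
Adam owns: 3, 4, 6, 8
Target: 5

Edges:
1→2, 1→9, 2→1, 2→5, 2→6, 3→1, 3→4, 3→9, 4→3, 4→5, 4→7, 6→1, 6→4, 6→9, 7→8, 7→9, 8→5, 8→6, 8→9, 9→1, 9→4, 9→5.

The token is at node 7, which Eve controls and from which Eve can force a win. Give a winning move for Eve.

A0 = {5}
A1: add {2, 9} — 2 (Eve) has 2→5; 9 (Eve) has 9→5.
A2: add {1, 7} — 1 (Eve) has 1→2; 7 (Eve) has 7→9.
A3 = A2; e.g. 3 (Adam) can still go to 4. Fixed point.
From 7, successor 9 is in the attractor (rank 1); the other successor 8 is not.

9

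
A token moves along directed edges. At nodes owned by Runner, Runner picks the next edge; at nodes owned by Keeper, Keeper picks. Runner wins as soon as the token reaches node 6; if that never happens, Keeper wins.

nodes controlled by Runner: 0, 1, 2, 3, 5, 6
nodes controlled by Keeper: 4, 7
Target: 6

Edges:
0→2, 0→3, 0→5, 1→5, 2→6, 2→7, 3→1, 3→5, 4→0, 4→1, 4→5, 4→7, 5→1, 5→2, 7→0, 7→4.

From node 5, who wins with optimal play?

Runner

A0 = {6}
A1: add {2} — 2 (Runner) has 2→6.
A2: add {0, 5} — 0 (Runner) has 0→2; 5 (Runner) has 5→2.
5 ∈ A2, so Runner can force the target.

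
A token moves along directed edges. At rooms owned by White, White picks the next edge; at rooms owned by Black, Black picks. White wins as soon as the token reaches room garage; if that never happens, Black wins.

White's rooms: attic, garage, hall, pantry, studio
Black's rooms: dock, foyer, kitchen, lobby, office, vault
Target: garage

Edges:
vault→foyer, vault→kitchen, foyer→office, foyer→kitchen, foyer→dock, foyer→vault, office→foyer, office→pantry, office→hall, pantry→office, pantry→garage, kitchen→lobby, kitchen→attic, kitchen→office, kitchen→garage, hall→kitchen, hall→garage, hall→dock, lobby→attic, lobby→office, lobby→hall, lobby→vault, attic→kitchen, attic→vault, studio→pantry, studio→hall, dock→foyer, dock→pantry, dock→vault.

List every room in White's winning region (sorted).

A0 = {garage}
A1: add {hall, pantry} — pantry (White) has pantry→garage; hall (White) has hall→garage.
A2: add {studio} — studio (White) has studio→pantry.
A3 = A2; e.g. foyer (Black) can still go to office. Fixed point.
White's winning region = {garage, hall, pantry, studio}.

garage, hall, pantry, studio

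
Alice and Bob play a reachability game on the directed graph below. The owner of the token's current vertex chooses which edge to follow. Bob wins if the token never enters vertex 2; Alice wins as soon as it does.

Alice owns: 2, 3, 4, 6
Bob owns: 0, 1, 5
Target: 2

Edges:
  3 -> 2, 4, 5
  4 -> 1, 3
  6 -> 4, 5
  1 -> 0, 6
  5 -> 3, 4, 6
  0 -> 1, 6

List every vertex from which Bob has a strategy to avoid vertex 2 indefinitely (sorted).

A0 = {2}
A1: add {3} — 3 (Alice) has 3→2.
A2: add {4} — 4 (Alice) has 4→3.
A3: add {6} — 6 (Alice) has 6→4.
A4: add {5} — 5 (Bob): all of {3, 4, 6} already in.
A5 = A4; e.g. 0 (Bob) can still go to 1. Fixed point.
Alice's attractor = {2, 3, 4, 5, 6}; Bob avoids the target exactly from the complement.

0, 1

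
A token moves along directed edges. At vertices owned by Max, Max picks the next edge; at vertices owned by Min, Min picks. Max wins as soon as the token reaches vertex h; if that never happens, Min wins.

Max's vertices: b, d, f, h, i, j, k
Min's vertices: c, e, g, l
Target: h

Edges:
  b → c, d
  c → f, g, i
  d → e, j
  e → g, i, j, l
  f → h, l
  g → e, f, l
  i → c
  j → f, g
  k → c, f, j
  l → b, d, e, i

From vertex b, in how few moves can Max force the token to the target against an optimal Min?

4

A0 = {h}
A1: add {f} — f (Max) has f→h.
A2: add {j, k} — j (Max) has j→f; k (Max) has k→f.
A3: add {d} — d (Max) has d→j.
A4: add {b} — b (Max) has b→d.
A5 = A4; e.g. c (Min) can still go to g. Fixed point.
b enters the attractor at level 4, so Max can force the target in 4 moves from there.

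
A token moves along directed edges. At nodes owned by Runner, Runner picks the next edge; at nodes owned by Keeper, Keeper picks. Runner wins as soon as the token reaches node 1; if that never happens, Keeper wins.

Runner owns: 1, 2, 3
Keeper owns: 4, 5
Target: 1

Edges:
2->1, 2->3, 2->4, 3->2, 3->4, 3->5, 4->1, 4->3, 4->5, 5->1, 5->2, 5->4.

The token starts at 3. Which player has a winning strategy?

A0 = {1}
A1: add {2} — 2 (Runner) has 2→1.
A2: add {3} — 3 (Runner) has 3→2.
A3 = A2; e.g. 4 (Keeper) can still go to 5. Fixed point.
3 ∈ A2, so Runner can force the target.

Runner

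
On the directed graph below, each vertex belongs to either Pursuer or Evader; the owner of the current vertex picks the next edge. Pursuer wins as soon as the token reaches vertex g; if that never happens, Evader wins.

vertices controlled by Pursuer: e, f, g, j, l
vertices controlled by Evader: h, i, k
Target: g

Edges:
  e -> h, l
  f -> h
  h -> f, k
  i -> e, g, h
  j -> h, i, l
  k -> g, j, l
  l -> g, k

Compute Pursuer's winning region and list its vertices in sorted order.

A0 = {g}
A1: add {l} — l (Pursuer) has l→g.
A2: add {e, j} — e (Pursuer) has e→l; j (Pursuer) has j→l.
A3: add {k} — k (Evader): all of {g, j, l} already in.
A4 = A3; e.g. f (Pursuer) has no edge into A3. Fixed point.
Pursuer's winning region = {e, g, j, k, l}.

e, g, j, k, l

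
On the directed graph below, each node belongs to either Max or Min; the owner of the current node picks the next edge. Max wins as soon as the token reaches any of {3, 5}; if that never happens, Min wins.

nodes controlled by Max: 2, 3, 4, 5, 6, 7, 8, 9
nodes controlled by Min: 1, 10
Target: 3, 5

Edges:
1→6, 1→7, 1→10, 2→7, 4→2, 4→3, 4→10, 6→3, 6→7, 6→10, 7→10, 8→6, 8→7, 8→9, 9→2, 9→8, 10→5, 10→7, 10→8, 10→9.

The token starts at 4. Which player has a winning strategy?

Max

A0 = {3, 5}
A1: add {4, 6} — 4 (Max) has 4→3; 6 (Max) has 6→3.
4 ∈ A1, so Max can force the target.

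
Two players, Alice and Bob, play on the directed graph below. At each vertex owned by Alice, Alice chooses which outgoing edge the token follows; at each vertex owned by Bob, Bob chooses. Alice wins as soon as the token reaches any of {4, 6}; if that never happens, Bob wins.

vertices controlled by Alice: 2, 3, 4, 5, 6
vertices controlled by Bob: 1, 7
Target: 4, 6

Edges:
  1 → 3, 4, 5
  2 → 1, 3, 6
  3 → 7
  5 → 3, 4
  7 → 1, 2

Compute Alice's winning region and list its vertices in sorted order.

2, 4, 5, 6

A0 = {4, 6}
A1: add {2, 5} — 2 (Alice) has 2→6; 5 (Alice) has 5→4.
A2 = A1; e.g. 1 (Bob) can still go to 3. Fixed point.
Alice's winning region = {2, 4, 5, 6}.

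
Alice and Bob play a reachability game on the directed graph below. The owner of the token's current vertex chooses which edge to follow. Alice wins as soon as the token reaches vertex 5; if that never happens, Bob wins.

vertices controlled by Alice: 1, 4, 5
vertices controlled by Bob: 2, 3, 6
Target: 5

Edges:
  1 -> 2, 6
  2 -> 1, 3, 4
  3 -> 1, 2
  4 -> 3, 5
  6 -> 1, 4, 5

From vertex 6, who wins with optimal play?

A0 = {5}
A1: add {4} — 4 (Alice) has 4→5.
A2 = A1; e.g. 1 (Alice) has no edge into A1. Fixed point.
6 never enters the attractor, so Bob can avoid the target forever.

Bob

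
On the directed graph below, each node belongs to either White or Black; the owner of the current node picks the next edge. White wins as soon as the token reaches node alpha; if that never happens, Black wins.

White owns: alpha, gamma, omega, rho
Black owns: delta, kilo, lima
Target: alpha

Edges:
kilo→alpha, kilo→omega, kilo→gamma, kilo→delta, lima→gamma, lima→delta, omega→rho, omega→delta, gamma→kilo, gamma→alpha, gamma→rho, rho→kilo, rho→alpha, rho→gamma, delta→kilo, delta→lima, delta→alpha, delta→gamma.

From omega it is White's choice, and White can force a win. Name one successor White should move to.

A0 = {alpha}
A1: add {gamma, rho} — gamma (White) has gamma→alpha; rho (White) has rho→alpha.
A2: add {omega} — omega (White) has omega→rho.
A3 = A2; e.g. kilo (Black) can still go to delta. Fixed point.
From omega, successor rho is in the attractor (rank 1); the other successor delta is not.

rho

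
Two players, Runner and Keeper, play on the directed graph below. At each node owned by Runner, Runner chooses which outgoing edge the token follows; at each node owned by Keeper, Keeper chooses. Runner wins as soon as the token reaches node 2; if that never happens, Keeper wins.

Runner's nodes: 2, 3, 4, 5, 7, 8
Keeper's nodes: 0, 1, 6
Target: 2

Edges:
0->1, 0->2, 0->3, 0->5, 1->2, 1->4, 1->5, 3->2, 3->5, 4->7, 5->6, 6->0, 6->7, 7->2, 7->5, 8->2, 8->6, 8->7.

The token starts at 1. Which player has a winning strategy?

A0 = {2}
A1: add {3, 7, 8} — 3 (Runner) has 3→2; 7 (Runner) has 7→2; 8 (Runner) has 8→2.
A2: add {4} — 4 (Runner) has 4→7.
A3 = A2; e.g. 0 (Keeper) can still go to 1. Fixed point.
1 never enters the attractor, so Keeper can avoid the target forever.

Keeper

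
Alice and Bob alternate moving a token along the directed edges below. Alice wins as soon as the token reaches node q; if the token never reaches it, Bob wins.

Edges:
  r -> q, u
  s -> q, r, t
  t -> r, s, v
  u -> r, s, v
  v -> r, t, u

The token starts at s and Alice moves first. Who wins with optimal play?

Alice

Track states (vertex, player-to-move).
A0 = {(q,Alice), (q,Bob)}
A1: add {(r,Alice), (s,Alice)}.
(s,Alice) ∈ A1 ⇒ Alice forces the target.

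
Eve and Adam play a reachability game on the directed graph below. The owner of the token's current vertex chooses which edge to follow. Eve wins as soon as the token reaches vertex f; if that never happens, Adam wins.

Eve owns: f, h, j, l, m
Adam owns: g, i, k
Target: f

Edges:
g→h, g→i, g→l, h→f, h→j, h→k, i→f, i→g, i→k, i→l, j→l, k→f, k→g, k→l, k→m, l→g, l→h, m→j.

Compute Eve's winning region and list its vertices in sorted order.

f, h, j, l, m

A0 = {f}
A1: add {h} — h (Eve) has h→f.
A2: add {l} — l (Eve) has l→h.
A3: add {j} — j (Eve) has j→l.
A4: add {m} — m (Eve) has m→j.
A5 = A4; e.g. g (Adam) can still go to i. Fixed point.
Eve's winning region = {f, h, j, l, m}.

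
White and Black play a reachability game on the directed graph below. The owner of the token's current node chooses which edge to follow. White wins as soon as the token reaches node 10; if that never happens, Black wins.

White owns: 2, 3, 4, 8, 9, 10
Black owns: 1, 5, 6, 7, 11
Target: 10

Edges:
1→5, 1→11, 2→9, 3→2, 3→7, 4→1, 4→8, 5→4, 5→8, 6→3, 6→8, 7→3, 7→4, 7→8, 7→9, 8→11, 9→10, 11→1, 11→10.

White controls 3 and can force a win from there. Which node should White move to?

2

A0 = {10}
A1: add {9} — 9 (White) has 9→10.
A2: add {2} — 2 (White) has 2→9.
A3: add {3} — 3 (White) has 3→2.
A4 = A3; e.g. 1 (Black) can still go to 5. Fixed point.
From 3, successor 2 is in the attractor (rank 2); the other successor 7 is not.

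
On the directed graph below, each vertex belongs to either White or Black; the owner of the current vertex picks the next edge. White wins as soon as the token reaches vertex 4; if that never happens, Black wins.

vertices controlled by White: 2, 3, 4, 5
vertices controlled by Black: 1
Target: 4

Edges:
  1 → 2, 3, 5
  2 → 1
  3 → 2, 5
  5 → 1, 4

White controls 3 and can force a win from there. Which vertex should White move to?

5

A0 = {4}
A1: add {5} — 5 (White) has 5→4.
A2: add {3} — 3 (White) has 3→5.
A3 = A2; e.g. 1 (Black) can still go to 2. Fixed point.
From 3, successor 5 is in the attractor (rank 1); the other successor 2 is not.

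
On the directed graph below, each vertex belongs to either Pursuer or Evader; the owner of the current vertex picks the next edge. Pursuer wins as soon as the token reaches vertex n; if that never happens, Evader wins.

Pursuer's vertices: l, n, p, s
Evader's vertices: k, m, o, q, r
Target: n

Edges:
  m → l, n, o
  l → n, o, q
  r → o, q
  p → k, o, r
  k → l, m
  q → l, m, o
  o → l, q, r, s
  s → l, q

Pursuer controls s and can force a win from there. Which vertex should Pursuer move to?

l

A0 = {n}
A1: add {l} — l (Pursuer) has l→n.
A2: add {s} — s (Pursuer) has s→l.
A3 = A2; e.g. k (Evader) can still go to m. Fixed point.
From s, successor l is in the attractor (rank 1); the other successor q is not.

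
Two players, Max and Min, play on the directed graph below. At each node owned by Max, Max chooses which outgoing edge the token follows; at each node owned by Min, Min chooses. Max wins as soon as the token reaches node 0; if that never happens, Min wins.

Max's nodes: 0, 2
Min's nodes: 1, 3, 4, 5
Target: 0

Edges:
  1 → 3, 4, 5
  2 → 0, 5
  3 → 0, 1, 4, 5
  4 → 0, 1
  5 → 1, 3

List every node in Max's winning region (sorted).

0, 2

A0 = {0}
A1: add {2} — 2 (Max) has 2→0.
A2 = A1; e.g. 1 (Min) can still go to 3. Fixed point.
Max's winning region = {0, 2}.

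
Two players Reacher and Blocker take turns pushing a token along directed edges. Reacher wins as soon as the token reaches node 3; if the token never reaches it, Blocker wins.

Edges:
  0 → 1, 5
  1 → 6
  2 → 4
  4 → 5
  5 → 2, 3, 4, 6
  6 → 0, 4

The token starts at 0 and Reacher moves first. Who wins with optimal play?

Reacher

Track states (vertex, player-to-move).
A0 = {(3,Reacher), (3,Blocker)}
A1: add {(5,Reacher)}.
A2: add {(4,Blocker)}.
A3: add {(2,Reacher), (6,Reacher)}.
A4: add {(1,Blocker)}.
A5: add {(0,Reacher)}.
(0,Reacher) ∈ A5 ⇒ Reacher forces the target.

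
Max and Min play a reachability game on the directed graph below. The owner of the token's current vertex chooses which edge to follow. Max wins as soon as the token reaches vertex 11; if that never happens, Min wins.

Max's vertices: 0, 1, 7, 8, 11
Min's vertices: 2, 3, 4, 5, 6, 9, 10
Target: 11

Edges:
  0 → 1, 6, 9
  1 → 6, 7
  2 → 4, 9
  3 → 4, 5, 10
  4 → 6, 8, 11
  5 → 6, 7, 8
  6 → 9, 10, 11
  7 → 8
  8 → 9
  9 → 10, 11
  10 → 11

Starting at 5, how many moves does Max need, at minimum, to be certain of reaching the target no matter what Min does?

A0 = {11}
A1: add {10} — 10 (Min): all of {11} already in.
A2: add {9} — 9 (Min): all of {10, 11} already in.
A3: add {0, 6, 8} — 0 (Max) has 0→9; 6 (Min): all of {9, 10, 11} already in; 8 (Max) has 8→9.
A4: add {1, 4, 7} — 1 (Max) has 1→6; 4 (Min): all of {6, 8, 11} already in; 7 (Max) has 7→8.
A5: add {2, 5} — 2 (Min): all of {4, 9} already in; 5 (Min): all of {6, 7, 8} already in.
5 enters the attractor at level 5, so Max can force the target in 5 moves from there.

5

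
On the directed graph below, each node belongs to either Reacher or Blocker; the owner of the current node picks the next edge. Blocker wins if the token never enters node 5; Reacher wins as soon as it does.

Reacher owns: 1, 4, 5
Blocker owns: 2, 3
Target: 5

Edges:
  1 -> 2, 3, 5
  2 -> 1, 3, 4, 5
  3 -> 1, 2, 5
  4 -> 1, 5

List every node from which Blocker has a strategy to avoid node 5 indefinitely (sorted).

A0 = {5}
A1: add {1, 4} — 1 (Reacher) has 1→5; 4 (Reacher) has 4→5.
A2 = A1; e.g. 2 (Blocker) can still go to 3. Fixed point.
Reacher's attractor = {1, 4, 5}; Blocker avoids the target exactly from the complement.

2, 3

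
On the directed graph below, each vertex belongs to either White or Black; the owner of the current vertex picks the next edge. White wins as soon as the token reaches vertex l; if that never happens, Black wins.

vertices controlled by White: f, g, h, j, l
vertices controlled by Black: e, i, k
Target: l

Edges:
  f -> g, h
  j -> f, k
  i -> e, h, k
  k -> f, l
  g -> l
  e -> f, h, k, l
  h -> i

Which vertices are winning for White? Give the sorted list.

f, g, j, k, l

A0 = {l}
A1: add {g} — g (White) has g→l.
A2: add {f} — f (White) has f→g.
A3: add {j, k} — j (White) has j→f; k (Black): all of {f, l} already in.
A4 = A3; e.g. e (Black) can still go to h. Fixed point.
White's winning region = {f, g, j, k, l}.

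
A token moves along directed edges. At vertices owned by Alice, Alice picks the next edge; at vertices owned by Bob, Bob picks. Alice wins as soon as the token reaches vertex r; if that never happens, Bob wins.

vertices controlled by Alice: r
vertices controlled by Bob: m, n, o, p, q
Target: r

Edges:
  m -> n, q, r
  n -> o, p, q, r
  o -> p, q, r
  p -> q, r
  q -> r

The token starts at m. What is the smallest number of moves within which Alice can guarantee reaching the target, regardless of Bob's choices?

5

A0 = {r}
A1: add {q} — q (Bob): all of {r} already in.
A2: add {p} — p (Bob): all of {q, r} already in.
A3: add {o} — o (Bob): all of {p, q, r} already in.
A4: add {n} — n (Bob): all of {o, p, q, r} already in.
A5: add {m} — m (Bob): all of {n, q, r} already in.
A5 = all vertices. Fixed point.
m enters the attractor at level 5, so Alice can force the target in 5 moves from there.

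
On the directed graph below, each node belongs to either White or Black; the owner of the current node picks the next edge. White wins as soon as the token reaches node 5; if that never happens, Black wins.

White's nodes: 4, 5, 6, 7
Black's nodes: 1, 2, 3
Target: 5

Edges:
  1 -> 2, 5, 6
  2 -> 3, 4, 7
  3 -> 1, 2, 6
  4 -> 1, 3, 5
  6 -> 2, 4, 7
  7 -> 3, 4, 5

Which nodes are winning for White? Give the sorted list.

4, 5, 6, 7

A0 = {5}
A1: add {4, 7} — 4 (White) has 4→5; 7 (White) has 7→5.
A2: add {6} — 6 (White) has 6→4.
A3 = A2; e.g. 1 (Black) can still go to 2. Fixed point.
White's winning region = {4, 5, 6, 7}.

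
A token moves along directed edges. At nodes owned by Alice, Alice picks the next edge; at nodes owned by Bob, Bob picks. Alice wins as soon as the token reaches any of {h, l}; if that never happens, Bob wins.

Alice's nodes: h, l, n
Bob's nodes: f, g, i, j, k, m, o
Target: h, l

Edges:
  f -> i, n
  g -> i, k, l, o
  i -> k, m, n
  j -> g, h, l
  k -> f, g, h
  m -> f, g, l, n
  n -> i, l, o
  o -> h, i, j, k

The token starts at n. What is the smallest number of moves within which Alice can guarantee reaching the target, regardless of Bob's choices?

A0 = {h, l}
A1: add {n} — n (Alice) has n→l.
A2 = A1; e.g. f (Bob) can still go to i. Fixed point.
n enters the attractor at level 1, so Alice can force the target in 1 move from there.

1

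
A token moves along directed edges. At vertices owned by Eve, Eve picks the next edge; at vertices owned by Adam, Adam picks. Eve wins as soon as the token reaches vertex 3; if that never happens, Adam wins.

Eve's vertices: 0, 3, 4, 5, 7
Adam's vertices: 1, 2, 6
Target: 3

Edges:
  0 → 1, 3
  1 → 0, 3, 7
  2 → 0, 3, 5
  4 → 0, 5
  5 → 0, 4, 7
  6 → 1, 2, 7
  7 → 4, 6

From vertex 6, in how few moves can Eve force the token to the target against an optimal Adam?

A0 = {3}
A1: add {0} — 0 (Eve) has 0→3.
A2: add {4, 5} — 4 (Eve) has 4→0; 5 (Eve) has 5→0.
A3: add {2, 7} — 2 (Adam): all of {0, 3, 5} already in; 7 (Eve) has 7→4.
A4: add {1} — 1 (Adam): all of {0, 3, 7} already in.
A5: add {6} — 6 (Adam): all of {1, 2, 7} already in.
A5 = all vertices. Fixed point.
6 enters the attractor at level 5, so Eve can force the target in 5 moves from there.

5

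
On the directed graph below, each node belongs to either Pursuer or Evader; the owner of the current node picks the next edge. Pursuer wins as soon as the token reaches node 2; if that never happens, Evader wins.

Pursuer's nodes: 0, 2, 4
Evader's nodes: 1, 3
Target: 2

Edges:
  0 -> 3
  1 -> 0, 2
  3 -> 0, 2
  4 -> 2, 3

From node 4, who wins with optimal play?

Pursuer

A0 = {2}
A1: add {4} — 4 (Pursuer) has 4→2.
A2 = A1; e.g. 0 (Pursuer) has no edge into A1. Fixed point.
4 ∈ A1, so Pursuer can force the target.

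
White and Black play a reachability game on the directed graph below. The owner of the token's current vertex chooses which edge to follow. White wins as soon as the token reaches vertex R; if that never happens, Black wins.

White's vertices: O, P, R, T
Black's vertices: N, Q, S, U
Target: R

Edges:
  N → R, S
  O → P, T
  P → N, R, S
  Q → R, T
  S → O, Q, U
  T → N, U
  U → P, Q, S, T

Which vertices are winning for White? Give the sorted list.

A0 = {R}
A1: add {P} — P (White) has P→R.
A2: add {O} — O (White) has O→P.
A3 = A2; e.g. N (Black) can still go to S. Fixed point.
White's winning region = {O, P, R}.

O, P, R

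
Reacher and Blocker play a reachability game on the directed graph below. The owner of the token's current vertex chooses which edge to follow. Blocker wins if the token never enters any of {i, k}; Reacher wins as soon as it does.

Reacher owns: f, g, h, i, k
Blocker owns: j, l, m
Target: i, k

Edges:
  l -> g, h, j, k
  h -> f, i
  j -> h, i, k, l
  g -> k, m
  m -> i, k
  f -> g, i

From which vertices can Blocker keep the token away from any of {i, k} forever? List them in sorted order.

A0 = {i, k}
A1: add {f, g, h, m} — f (Reacher) has f→i; g (Reacher) has g→k; h (Reacher) has h→i; m (Blocker): all of {i, k} already in.
A2 = A1; e.g. j (Blocker) can still go to l. Fixed point.
Reacher's attractor = {f, g, h, i, k, m}; Blocker avoids the target exactly from the complement.

j, l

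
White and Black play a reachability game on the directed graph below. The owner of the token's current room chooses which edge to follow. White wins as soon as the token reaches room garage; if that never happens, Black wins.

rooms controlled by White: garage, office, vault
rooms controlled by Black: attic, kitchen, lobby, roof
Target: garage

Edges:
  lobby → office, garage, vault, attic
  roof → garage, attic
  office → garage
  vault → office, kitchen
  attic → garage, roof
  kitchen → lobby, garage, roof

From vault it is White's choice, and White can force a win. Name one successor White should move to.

A0 = {garage}
A1: add {office} — office (White) has office→garage.
A2: add {vault} — vault (White) has vault→office.
A3 = A2; e.g. lobby (Black) can still go to attic. Fixed point.
From vault, successor office is in the attractor (rank 1); the other successor kitchen is not.

office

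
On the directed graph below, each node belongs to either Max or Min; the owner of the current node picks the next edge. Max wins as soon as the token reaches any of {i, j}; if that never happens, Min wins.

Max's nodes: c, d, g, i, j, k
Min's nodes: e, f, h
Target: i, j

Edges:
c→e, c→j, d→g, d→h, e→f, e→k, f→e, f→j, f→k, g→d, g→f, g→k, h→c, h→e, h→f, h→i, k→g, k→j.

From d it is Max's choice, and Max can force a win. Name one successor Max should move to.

g

A0 = {i, j}
A1: add {c, k} — c (Max) has c→j; k (Max) has k→j.
A2: add {g} — g (Max) has g→k.
A3: add {d} — d (Max) has d→g.
A4 = A3; e.g. e (Min) can still go to f. Fixed point.
From d, successor g is in the attractor (rank 2); the other successor h is not.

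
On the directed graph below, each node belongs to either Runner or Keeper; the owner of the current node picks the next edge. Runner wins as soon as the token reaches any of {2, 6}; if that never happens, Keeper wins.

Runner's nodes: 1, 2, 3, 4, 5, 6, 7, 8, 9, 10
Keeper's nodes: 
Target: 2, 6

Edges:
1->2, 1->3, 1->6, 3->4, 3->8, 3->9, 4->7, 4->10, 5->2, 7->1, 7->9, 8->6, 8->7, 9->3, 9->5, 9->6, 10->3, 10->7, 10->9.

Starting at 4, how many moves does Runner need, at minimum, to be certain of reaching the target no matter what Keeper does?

3

A0 = {2, 6}
A1: add {1, 5, 8, 9} — 1 (Runner) has 1→2; 5 (Runner) has 5→2; 8 (Runner) has 8→6; 9 (Runner) has 9→6.
A2: add {3, 7, 10} — 3 (Runner) has 3→8; 7 (Runner) has 7→1; 10 (Runner) has 10→9.
A3: add {4} — 4 (Runner) has 4→7.
A3 = all vertices. Fixed point.
4 enters the attractor at level 3, so Runner can force the target in 3 moves from there.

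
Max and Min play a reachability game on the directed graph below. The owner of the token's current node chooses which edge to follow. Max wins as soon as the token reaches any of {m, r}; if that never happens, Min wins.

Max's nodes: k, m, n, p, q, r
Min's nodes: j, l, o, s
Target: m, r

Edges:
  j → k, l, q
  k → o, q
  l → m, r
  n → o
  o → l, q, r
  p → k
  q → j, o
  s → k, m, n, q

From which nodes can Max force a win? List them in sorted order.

A0 = {m, r}
A1: add {l} — l (Min): all of {m, r} already in.
A2 = A1; e.g. j (Min) can still go to k. Fixed point.
Max's winning region = {l, m, r}.

l, m, r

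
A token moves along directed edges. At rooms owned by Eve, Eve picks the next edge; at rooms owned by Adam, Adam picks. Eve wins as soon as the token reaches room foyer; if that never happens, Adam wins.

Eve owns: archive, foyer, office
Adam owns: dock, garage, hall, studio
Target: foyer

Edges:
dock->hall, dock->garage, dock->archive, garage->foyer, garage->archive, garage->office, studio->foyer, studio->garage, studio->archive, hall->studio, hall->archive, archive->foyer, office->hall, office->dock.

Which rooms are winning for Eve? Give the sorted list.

A0 = {foyer}
A1: add {archive} — archive (Eve) has archive→foyer.
A2 = A1; e.g. studio (Adam) can still go to garage. Fixed point.
Eve's winning region = {archive, foyer}.

archive, foyer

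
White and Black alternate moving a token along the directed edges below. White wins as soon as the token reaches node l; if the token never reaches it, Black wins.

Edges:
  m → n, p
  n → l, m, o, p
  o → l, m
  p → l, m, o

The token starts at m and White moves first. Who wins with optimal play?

Black

Track states (vertex, player-to-move).
A0 = {(l,White), (l,Black)}
A1: add {(n,White), (o,White), (p,White)}.
A2: add {(m,Black)}.
A3 = A2; e.g. (m,White) stays out. (m,White) never enters ⇒ Black avoids the target.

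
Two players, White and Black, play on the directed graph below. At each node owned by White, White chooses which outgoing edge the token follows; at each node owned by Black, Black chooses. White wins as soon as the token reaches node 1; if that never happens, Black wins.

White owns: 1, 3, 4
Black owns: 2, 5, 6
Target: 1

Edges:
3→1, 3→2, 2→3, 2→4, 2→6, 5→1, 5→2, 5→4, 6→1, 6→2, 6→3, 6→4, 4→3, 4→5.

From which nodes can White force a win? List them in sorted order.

1, 3, 4

A0 = {1}
A1: add {3} — 3 (White) has 3→1.
A2: add {4} — 4 (White) has 4→3.
A3 = A2; e.g. 2 (Black) can still go to 6. Fixed point.
White's winning region = {1, 3, 4}.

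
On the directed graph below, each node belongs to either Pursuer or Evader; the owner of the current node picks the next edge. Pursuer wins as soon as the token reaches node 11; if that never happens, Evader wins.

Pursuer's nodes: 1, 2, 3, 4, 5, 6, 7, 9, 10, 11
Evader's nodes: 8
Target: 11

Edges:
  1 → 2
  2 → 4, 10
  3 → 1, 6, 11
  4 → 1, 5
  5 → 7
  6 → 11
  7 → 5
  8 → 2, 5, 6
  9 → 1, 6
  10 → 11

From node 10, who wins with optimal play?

A0 = {11}
A1: add {3, 6, 10} — 3 (Pursuer) has 3→11; 6 (Pursuer) has 6→11; 10 (Pursuer) has 10→11.
10 ∈ A1, so Pursuer can force the target.

Pursuer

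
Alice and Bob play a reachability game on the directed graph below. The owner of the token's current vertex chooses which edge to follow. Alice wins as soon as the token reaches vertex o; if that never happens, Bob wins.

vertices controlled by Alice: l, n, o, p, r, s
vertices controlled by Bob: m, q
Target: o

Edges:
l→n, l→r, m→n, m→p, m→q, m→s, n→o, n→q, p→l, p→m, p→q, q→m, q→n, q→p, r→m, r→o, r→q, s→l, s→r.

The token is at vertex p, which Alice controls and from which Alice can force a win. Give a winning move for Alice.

l

A0 = {o}
A1: add {n, r} — n (Alice) has n→o; r (Alice) has r→o.
A2: add {l, s} — l (Alice) has l→n; s (Alice) has s→r.
A3: add {p} — p (Alice) has p→l.
A4 = A3; e.g. m (Bob) can still go to q. Fixed point.
From p, successor l is in the attractor (rank 2); the other successors m, q are not.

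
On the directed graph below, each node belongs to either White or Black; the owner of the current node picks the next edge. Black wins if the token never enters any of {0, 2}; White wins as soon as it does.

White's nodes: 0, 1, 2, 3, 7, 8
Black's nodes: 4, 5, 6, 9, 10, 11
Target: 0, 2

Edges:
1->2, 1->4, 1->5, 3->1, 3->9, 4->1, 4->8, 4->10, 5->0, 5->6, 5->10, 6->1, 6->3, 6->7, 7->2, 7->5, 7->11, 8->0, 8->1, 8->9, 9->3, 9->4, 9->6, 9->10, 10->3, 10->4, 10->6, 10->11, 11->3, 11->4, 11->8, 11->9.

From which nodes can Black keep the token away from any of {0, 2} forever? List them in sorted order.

A0 = {0, 2}
A1: add {1, 7, 8} — 1 (White) has 1→2; 7 (White) has 7→2; 8 (White) has 8→0.
A2: add {3} — 3 (White) has 3→1.
A3: add {6} — 6 (Black): all of {1, 3, 7} already in.
A4 = A3; e.g. 4 (Black) can still go to 10. Fixed point.
White's attractor = {0, 1, 2, 3, 6, 7, 8}; Black avoids the target exactly from the complement.

4, 5, 9, 10, 11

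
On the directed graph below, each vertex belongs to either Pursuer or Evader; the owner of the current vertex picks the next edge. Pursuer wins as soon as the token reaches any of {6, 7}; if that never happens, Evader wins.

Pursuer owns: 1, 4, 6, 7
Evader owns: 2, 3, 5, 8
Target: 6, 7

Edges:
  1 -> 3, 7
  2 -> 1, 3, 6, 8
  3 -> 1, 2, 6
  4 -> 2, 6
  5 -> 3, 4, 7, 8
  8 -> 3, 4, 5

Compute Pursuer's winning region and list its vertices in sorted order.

A0 = {6, 7}
A1: add {1, 4} — 1 (Pursuer) has 1→7; 4 (Pursuer) has 4→6.
A2 = A1; e.g. 2 (Evader) can still go to 3. Fixed point.
Pursuer's winning region = {1, 4, 6, 7}.

1, 4, 6, 7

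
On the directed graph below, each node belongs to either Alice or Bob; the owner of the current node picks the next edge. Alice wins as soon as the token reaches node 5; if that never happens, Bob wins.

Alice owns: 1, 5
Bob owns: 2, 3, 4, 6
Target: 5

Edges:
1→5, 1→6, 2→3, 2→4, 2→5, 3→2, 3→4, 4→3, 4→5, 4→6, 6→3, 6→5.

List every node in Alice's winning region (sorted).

1, 5

A0 = {5}
A1: add {1} — 1 (Alice) has 1→5.
A2 = A1; e.g. 2 (Bob) can still go to 3. Fixed point.
Alice's winning region = {1, 5}.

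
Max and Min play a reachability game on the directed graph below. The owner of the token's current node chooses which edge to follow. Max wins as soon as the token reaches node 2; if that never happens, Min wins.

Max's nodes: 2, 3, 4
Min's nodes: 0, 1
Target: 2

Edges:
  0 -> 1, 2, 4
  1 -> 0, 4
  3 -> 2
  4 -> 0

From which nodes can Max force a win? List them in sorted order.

A0 = {2}
A1: add {3} — 3 (Max) has 3→2.
A2 = A1; e.g. 0 (Min) can still go to 1. Fixed point.
Max's winning region = {2, 3}.

2, 3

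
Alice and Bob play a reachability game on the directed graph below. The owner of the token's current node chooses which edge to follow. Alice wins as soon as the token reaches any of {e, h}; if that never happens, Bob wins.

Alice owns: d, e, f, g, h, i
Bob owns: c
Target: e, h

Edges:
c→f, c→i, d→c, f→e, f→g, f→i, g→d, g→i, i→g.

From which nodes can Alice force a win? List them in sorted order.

e, f, h

A0 = {e, h}
A1: add {f} — f (Alice) has f→e.
A2 = A1; e.g. c (Bob) can still go to i. Fixed point.
Alice's winning region = {e, f, h}.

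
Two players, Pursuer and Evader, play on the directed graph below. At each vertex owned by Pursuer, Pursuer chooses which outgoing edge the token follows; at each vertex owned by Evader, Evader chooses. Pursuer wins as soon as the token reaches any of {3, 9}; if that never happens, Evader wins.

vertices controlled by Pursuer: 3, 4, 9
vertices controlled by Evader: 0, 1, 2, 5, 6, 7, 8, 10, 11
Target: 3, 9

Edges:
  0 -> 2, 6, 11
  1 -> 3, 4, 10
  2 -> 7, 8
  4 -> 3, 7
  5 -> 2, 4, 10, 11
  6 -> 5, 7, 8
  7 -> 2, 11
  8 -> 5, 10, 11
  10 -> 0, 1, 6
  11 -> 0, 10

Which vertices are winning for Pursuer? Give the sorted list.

A0 = {3, 9}
A1: add {4} — 4 (Pursuer) has 4→3.
A2 = A1; e.g. 0 (Evader) can still go to 2. Fixed point.
Pursuer's winning region = {3, 4, 9}.

3, 4, 9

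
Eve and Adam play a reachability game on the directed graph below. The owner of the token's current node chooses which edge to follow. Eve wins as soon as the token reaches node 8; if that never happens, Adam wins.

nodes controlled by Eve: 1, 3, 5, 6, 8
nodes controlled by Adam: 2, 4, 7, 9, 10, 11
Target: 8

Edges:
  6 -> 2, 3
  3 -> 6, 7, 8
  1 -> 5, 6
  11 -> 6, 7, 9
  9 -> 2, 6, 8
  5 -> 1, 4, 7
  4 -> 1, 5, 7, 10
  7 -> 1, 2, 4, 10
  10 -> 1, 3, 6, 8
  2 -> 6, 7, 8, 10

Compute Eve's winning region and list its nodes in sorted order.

1, 3, 5, 6, 8, 10

A0 = {8}
A1: add {3} — 3 (Eve) has 3→8.
A2: add {6} — 6 (Eve) has 6→3.
A3: add {1} — 1 (Eve) has 1→6.
A4: add {5, 10} — 5 (Eve) has 5→1; 10 (Adam): all of {1, 3, 6, 8} already in.
A5 = A4; e.g. 2 (Adam) can still go to 7. Fixed point.
Eve's winning region = {1, 3, 5, 6, 8, 10}.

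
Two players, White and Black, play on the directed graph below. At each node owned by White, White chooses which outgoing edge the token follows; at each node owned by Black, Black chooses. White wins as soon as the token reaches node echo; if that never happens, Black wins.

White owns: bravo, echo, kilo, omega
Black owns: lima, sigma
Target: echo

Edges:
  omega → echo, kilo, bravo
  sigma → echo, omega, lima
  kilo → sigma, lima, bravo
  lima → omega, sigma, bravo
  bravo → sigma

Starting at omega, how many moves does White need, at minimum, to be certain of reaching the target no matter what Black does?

A0 = {echo}
A1: add {omega} — omega (White) has omega→echo.
A2 = A1; e.g. sigma (Black) can still go to lima. Fixed point.
omega enters the attractor at level 1, so White can force the target in 1 move from there.

1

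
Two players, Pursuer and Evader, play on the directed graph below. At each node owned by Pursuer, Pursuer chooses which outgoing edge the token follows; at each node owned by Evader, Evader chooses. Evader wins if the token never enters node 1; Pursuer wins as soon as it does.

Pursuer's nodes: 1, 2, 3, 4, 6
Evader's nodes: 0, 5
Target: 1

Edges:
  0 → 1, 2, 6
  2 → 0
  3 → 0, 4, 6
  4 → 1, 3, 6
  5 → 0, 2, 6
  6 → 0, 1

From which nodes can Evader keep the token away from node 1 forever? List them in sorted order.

A0 = {1}
A1: add {4, 6} — 4 (Pursuer) has 4→1; 6 (Pursuer) has 6→1.
A2: add {3} — 3 (Pursuer) has 3→4.
A3 = A2; e.g. 0 (Evader) can still go to 2. Fixed point.
Pursuer's attractor = {1, 3, 4, 6}; Evader avoids the target exactly from the complement.

0, 2, 5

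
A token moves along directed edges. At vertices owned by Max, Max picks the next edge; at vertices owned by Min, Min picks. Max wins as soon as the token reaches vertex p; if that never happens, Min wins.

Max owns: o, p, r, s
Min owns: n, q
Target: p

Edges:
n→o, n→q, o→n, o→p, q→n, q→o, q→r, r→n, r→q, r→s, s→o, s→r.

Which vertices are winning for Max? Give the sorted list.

A0 = {p}
A1: add {o} — o (Max) has o→p.
A2: add {s} — s (Max) has s→o.
A3: add {r} — r (Max) has r→s.
A4 = A3; e.g. n (Min) can still go to q. Fixed point.
Max's winning region = {o, p, r, s}.

o, p, r, s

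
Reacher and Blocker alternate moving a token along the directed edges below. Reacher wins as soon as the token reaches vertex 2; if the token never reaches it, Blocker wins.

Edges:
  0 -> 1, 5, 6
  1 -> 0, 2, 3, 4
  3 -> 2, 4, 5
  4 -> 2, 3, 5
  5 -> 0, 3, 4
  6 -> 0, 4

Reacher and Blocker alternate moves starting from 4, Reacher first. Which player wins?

Reacher

Track states (vertex, player-to-move).
A0 = {(2,Reacher), (2,Blocker)}
A1: add {(1,Reacher), (3,Reacher), (4,Reacher)}.
(4,Reacher) ∈ A1 ⇒ Reacher forces the target.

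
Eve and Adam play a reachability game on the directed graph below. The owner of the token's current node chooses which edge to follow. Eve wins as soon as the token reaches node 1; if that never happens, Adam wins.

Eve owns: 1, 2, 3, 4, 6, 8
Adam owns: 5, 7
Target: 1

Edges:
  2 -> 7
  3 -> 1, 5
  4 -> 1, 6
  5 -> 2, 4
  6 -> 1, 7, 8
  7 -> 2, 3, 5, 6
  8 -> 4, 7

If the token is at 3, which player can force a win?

Eve

A0 = {1}
A1: add {3, 4, 6} — 3 (Eve) has 3→1; 4 (Eve) has 4→1; 6 (Eve) has 6→1.
3 ∈ A1, so Eve can force the target.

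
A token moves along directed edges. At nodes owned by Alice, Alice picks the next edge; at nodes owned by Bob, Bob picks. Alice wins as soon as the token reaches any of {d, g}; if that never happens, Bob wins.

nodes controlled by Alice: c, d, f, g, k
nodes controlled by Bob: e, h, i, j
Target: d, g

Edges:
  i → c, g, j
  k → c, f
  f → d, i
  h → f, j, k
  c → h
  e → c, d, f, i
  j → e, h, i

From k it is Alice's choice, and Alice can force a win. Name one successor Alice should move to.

f

A0 = {d, g}
A1: add {f} — f (Alice) has f→d.
A2: add {k} — k (Alice) has k→f.
A3 = A2; e.g. c (Alice) has no edge into A2. Fixed point.
From k, successor f is in the attractor (rank 1); the other successor c is not.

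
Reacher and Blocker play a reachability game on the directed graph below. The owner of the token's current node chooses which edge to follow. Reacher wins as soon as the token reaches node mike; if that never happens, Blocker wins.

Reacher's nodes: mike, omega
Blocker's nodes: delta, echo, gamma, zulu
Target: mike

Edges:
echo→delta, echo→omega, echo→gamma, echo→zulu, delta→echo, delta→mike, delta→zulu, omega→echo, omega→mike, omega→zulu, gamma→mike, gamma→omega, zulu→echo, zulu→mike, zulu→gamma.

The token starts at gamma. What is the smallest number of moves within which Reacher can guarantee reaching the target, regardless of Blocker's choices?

2

A0 = {mike}
A1: add {omega} — omega (Reacher) has omega→mike.
A2: add {gamma} — gamma (Blocker): all of {mike, omega} already in.
A3 = A2; e.g. echo (Blocker) can still go to delta. Fixed point.
gamma enters the attractor at level 2, so Reacher can force the target in 2 moves from there.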